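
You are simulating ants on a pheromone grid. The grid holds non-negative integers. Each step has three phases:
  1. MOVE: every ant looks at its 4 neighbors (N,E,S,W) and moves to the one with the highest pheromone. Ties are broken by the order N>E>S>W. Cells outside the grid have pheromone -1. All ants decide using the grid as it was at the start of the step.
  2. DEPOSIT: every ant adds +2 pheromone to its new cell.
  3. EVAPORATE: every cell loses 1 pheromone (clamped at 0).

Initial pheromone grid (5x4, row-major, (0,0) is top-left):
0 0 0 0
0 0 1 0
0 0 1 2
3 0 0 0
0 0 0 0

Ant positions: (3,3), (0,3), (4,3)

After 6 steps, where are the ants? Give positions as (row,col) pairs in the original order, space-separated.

Step 1: ant0:(3,3)->N->(2,3) | ant1:(0,3)->S->(1,3) | ant2:(4,3)->N->(3,3)
  grid max=3 at (2,3)
Step 2: ant0:(2,3)->N->(1,3) | ant1:(1,3)->S->(2,3) | ant2:(3,3)->N->(2,3)
  grid max=6 at (2,3)
Step 3: ant0:(1,3)->S->(2,3) | ant1:(2,3)->N->(1,3) | ant2:(2,3)->N->(1,3)
  grid max=7 at (2,3)
Step 4: ant0:(2,3)->N->(1,3) | ant1:(1,3)->S->(2,3) | ant2:(1,3)->S->(2,3)
  grid max=10 at (2,3)
Step 5: ant0:(1,3)->S->(2,3) | ant1:(2,3)->N->(1,3) | ant2:(2,3)->N->(1,3)
  grid max=11 at (2,3)
Step 6: ant0:(2,3)->N->(1,3) | ant1:(1,3)->S->(2,3) | ant2:(1,3)->S->(2,3)
  grid max=14 at (2,3)

(1,3) (2,3) (2,3)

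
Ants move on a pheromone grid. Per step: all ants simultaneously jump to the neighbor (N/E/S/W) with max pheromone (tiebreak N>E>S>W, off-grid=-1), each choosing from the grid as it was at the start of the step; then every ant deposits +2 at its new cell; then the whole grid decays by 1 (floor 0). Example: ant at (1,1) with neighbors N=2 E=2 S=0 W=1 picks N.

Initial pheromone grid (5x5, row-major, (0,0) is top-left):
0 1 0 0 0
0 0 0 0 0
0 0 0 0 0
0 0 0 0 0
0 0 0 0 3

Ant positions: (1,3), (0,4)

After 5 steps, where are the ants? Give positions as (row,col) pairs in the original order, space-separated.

Step 1: ant0:(1,3)->N->(0,3) | ant1:(0,4)->S->(1,4)
  grid max=2 at (4,4)
Step 2: ant0:(0,3)->E->(0,4) | ant1:(1,4)->N->(0,4)
  grid max=3 at (0,4)
Step 3: ant0:(0,4)->S->(1,4) | ant1:(0,4)->S->(1,4)
  grid max=3 at (1,4)
Step 4: ant0:(1,4)->N->(0,4) | ant1:(1,4)->N->(0,4)
  grid max=5 at (0,4)
Step 5: ant0:(0,4)->S->(1,4) | ant1:(0,4)->S->(1,4)
  grid max=5 at (1,4)

(1,4) (1,4)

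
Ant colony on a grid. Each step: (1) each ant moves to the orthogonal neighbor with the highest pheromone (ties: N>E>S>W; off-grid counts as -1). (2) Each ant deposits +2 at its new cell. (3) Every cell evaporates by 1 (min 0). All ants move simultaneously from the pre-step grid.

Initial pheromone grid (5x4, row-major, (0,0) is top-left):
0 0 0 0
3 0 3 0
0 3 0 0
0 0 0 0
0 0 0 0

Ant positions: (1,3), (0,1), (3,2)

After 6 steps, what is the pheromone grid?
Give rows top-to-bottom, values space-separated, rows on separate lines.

After step 1: ants at (1,2),(0,2),(2,2)
  0 0 1 0
  2 0 4 0
  0 2 1 0
  0 0 0 0
  0 0 0 0
After step 2: ants at (0,2),(1,2),(1,2)
  0 0 2 0
  1 0 7 0
  0 1 0 0
  0 0 0 0
  0 0 0 0
After step 3: ants at (1,2),(0,2),(0,2)
  0 0 5 0
  0 0 8 0
  0 0 0 0
  0 0 0 0
  0 0 0 0
After step 4: ants at (0,2),(1,2),(1,2)
  0 0 6 0
  0 0 11 0
  0 0 0 0
  0 0 0 0
  0 0 0 0
After step 5: ants at (1,2),(0,2),(0,2)
  0 0 9 0
  0 0 12 0
  0 0 0 0
  0 0 0 0
  0 0 0 0
After step 6: ants at (0,2),(1,2),(1,2)
  0 0 10 0
  0 0 15 0
  0 0 0 0
  0 0 0 0
  0 0 0 0

0 0 10 0
0 0 15 0
0 0 0 0
0 0 0 0
0 0 0 0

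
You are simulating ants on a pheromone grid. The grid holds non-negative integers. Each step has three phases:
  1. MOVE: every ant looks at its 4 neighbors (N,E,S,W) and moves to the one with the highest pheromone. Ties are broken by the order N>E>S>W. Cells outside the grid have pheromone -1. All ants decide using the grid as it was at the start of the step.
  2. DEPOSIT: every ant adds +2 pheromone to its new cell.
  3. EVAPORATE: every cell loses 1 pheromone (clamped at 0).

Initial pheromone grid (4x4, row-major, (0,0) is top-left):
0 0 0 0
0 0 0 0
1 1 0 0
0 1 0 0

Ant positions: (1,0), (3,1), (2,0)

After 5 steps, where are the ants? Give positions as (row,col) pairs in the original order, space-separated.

Step 1: ant0:(1,0)->S->(2,0) | ant1:(3,1)->N->(2,1) | ant2:(2,0)->E->(2,1)
  grid max=4 at (2,1)
Step 2: ant0:(2,0)->E->(2,1) | ant1:(2,1)->W->(2,0) | ant2:(2,1)->W->(2,0)
  grid max=5 at (2,0)
Step 3: ant0:(2,1)->W->(2,0) | ant1:(2,0)->E->(2,1) | ant2:(2,0)->E->(2,1)
  grid max=8 at (2,1)
Step 4: ant0:(2,0)->E->(2,1) | ant1:(2,1)->W->(2,0) | ant2:(2,1)->W->(2,0)
  grid max=9 at (2,0)
Step 5: ant0:(2,1)->W->(2,0) | ant1:(2,0)->E->(2,1) | ant2:(2,0)->E->(2,1)
  grid max=12 at (2,1)

(2,0) (2,1) (2,1)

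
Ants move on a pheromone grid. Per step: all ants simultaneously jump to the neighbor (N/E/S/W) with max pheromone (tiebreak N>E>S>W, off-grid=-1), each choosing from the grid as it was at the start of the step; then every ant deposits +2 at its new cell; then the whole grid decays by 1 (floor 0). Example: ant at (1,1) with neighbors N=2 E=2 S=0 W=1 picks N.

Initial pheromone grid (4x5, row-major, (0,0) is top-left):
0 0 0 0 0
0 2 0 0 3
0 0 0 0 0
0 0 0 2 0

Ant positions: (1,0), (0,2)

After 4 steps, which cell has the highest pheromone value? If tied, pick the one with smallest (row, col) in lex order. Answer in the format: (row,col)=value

Step 1: ant0:(1,0)->E->(1,1) | ant1:(0,2)->E->(0,3)
  grid max=3 at (1,1)
Step 2: ant0:(1,1)->N->(0,1) | ant1:(0,3)->E->(0,4)
  grid max=2 at (1,1)
Step 3: ant0:(0,1)->S->(1,1) | ant1:(0,4)->S->(1,4)
  grid max=3 at (1,1)
Step 4: ant0:(1,1)->N->(0,1) | ant1:(1,4)->N->(0,4)
  grid max=2 at (1,1)
Final grid:
  0 1 0 0 1
  0 2 0 0 1
  0 0 0 0 0
  0 0 0 0 0
Max pheromone 2 at (1,1)

Answer: (1,1)=2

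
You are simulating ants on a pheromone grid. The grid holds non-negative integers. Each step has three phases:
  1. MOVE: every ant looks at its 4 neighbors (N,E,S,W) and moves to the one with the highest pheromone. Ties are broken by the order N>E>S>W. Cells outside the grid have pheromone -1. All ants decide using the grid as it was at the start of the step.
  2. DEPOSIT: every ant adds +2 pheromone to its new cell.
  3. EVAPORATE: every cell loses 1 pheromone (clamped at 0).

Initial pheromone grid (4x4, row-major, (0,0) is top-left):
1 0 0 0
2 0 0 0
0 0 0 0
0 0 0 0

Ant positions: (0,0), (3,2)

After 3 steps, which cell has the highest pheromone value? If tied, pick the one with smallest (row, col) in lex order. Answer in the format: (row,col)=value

Answer: (1,0)=3

Derivation:
Step 1: ant0:(0,0)->S->(1,0) | ant1:(3,2)->N->(2,2)
  grid max=3 at (1,0)
Step 2: ant0:(1,0)->N->(0,0) | ant1:(2,2)->N->(1,2)
  grid max=2 at (1,0)
Step 3: ant0:(0,0)->S->(1,0) | ant1:(1,2)->N->(0,2)
  grid max=3 at (1,0)
Final grid:
  0 0 1 0
  3 0 0 0
  0 0 0 0
  0 0 0 0
Max pheromone 3 at (1,0)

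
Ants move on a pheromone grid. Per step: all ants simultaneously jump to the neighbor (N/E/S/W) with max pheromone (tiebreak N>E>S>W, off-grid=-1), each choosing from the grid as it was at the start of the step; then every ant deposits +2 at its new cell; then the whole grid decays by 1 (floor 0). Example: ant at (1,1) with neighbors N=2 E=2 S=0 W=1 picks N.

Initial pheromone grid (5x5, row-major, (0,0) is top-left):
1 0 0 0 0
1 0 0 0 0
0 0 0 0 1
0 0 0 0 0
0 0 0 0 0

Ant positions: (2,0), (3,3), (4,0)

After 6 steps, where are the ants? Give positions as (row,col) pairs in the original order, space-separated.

Step 1: ant0:(2,0)->N->(1,0) | ant1:(3,3)->N->(2,3) | ant2:(4,0)->N->(3,0)
  grid max=2 at (1,0)
Step 2: ant0:(1,0)->N->(0,0) | ant1:(2,3)->N->(1,3) | ant2:(3,0)->N->(2,0)
  grid max=1 at (0,0)
Step 3: ant0:(0,0)->S->(1,0) | ant1:(1,3)->N->(0,3) | ant2:(2,0)->N->(1,0)
  grid max=4 at (1,0)
Step 4: ant0:(1,0)->N->(0,0) | ant1:(0,3)->E->(0,4) | ant2:(1,0)->N->(0,0)
  grid max=3 at (0,0)
Step 5: ant0:(0,0)->S->(1,0) | ant1:(0,4)->S->(1,4) | ant2:(0,0)->S->(1,0)
  grid max=6 at (1,0)
Step 6: ant0:(1,0)->N->(0,0) | ant1:(1,4)->N->(0,4) | ant2:(1,0)->N->(0,0)
  grid max=5 at (0,0)

(0,0) (0,4) (0,0)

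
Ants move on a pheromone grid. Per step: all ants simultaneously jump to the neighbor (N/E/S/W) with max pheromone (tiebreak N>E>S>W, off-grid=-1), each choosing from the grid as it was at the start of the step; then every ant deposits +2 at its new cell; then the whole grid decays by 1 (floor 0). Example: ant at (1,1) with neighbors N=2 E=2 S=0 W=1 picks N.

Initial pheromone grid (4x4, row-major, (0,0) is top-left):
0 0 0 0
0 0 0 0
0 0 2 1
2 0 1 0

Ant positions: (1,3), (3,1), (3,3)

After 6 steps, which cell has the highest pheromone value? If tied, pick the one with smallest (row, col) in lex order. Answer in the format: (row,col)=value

Answer: (2,2)=8

Derivation:
Step 1: ant0:(1,3)->S->(2,3) | ant1:(3,1)->W->(3,0) | ant2:(3,3)->N->(2,3)
  grid max=4 at (2,3)
Step 2: ant0:(2,3)->W->(2,2) | ant1:(3,0)->N->(2,0) | ant2:(2,3)->W->(2,2)
  grid max=4 at (2,2)
Step 3: ant0:(2,2)->E->(2,3) | ant1:(2,0)->S->(3,0) | ant2:(2,2)->E->(2,3)
  grid max=6 at (2,3)
Step 4: ant0:(2,3)->W->(2,2) | ant1:(3,0)->N->(2,0) | ant2:(2,3)->W->(2,2)
  grid max=6 at (2,2)
Step 5: ant0:(2,2)->E->(2,3) | ant1:(2,0)->S->(3,0) | ant2:(2,2)->E->(2,3)
  grid max=8 at (2,3)
Step 6: ant0:(2,3)->W->(2,2) | ant1:(3,0)->N->(2,0) | ant2:(2,3)->W->(2,2)
  grid max=8 at (2,2)
Final grid:
  0 0 0 0
  0 0 0 0
  1 0 8 7
  2 0 0 0
Max pheromone 8 at (2,2)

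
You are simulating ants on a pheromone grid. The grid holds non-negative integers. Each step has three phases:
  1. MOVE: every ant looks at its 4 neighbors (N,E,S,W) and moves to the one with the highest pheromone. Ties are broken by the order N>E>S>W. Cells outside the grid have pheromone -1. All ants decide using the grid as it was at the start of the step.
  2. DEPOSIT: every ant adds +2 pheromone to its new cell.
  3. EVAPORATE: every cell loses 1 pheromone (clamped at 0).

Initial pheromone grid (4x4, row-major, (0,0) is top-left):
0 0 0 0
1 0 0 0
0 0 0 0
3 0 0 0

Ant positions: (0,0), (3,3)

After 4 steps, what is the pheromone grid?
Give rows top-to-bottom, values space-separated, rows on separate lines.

After step 1: ants at (1,0),(2,3)
  0 0 0 0
  2 0 0 0
  0 0 0 1
  2 0 0 0
After step 2: ants at (0,0),(1,3)
  1 0 0 0
  1 0 0 1
  0 0 0 0
  1 0 0 0
After step 3: ants at (1,0),(0,3)
  0 0 0 1
  2 0 0 0
  0 0 0 0
  0 0 0 0
After step 4: ants at (0,0),(1,3)
  1 0 0 0
  1 0 0 1
  0 0 0 0
  0 0 0 0

1 0 0 0
1 0 0 1
0 0 0 0
0 0 0 0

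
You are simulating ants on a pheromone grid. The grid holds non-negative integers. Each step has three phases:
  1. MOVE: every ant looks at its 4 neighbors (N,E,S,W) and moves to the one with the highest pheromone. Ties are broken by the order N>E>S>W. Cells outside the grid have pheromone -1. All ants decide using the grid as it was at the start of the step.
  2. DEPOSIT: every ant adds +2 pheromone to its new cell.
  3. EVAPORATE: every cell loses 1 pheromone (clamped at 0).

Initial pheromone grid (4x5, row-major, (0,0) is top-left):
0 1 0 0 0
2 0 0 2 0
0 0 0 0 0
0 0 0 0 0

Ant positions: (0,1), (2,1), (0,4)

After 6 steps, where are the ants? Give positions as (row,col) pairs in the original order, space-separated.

Step 1: ant0:(0,1)->E->(0,2) | ant1:(2,1)->N->(1,1) | ant2:(0,4)->S->(1,4)
  grid max=1 at (0,2)
Step 2: ant0:(0,2)->E->(0,3) | ant1:(1,1)->W->(1,0) | ant2:(1,4)->W->(1,3)
  grid max=2 at (1,0)
Step 3: ant0:(0,3)->S->(1,3) | ant1:(1,0)->N->(0,0) | ant2:(1,3)->N->(0,3)
  grid max=3 at (1,3)
Step 4: ant0:(1,3)->N->(0,3) | ant1:(0,0)->S->(1,0) | ant2:(0,3)->S->(1,3)
  grid max=4 at (1,3)
Step 5: ant0:(0,3)->S->(1,3) | ant1:(1,0)->N->(0,0) | ant2:(1,3)->N->(0,3)
  grid max=5 at (1,3)
Step 6: ant0:(1,3)->N->(0,3) | ant1:(0,0)->S->(1,0) | ant2:(0,3)->S->(1,3)
  grid max=6 at (1,3)

(0,3) (1,0) (1,3)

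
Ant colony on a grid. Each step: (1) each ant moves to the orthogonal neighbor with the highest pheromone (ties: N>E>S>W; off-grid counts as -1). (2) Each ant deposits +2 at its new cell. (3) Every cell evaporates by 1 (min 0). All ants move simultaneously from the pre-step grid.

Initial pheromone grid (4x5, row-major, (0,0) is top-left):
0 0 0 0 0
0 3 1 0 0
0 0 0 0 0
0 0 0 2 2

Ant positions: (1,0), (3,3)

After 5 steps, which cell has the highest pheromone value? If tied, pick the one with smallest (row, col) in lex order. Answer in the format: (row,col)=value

Step 1: ant0:(1,0)->E->(1,1) | ant1:(3,3)->E->(3,4)
  grid max=4 at (1,1)
Step 2: ant0:(1,1)->N->(0,1) | ant1:(3,4)->W->(3,3)
  grid max=3 at (1,1)
Step 3: ant0:(0,1)->S->(1,1) | ant1:(3,3)->E->(3,4)
  grid max=4 at (1,1)
Step 4: ant0:(1,1)->N->(0,1) | ant1:(3,4)->W->(3,3)
  grid max=3 at (1,1)
Step 5: ant0:(0,1)->S->(1,1) | ant1:(3,3)->E->(3,4)
  grid max=4 at (1,1)
Final grid:
  0 0 0 0 0
  0 4 0 0 0
  0 0 0 0 0
  0 0 0 1 3
Max pheromone 4 at (1,1)

Answer: (1,1)=4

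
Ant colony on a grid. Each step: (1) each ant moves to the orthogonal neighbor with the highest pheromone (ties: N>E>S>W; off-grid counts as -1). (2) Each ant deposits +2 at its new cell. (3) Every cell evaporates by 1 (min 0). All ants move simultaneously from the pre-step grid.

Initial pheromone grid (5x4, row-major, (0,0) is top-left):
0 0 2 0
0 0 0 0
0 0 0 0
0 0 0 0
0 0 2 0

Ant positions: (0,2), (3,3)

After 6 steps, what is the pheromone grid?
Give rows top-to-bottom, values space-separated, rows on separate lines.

After step 1: ants at (0,3),(2,3)
  0 0 1 1
  0 0 0 0
  0 0 0 1
  0 0 0 0
  0 0 1 0
After step 2: ants at (0,2),(1,3)
  0 0 2 0
  0 0 0 1
  0 0 0 0
  0 0 0 0
  0 0 0 0
After step 3: ants at (0,3),(0,3)
  0 0 1 3
  0 0 0 0
  0 0 0 0
  0 0 0 0
  0 0 0 0
After step 4: ants at (0,2),(0,2)
  0 0 4 2
  0 0 0 0
  0 0 0 0
  0 0 0 0
  0 0 0 0
After step 5: ants at (0,3),(0,3)
  0 0 3 5
  0 0 0 0
  0 0 0 0
  0 0 0 0
  0 0 0 0
After step 6: ants at (0,2),(0,2)
  0 0 6 4
  0 0 0 0
  0 0 0 0
  0 0 0 0
  0 0 0 0

0 0 6 4
0 0 0 0
0 0 0 0
0 0 0 0
0 0 0 0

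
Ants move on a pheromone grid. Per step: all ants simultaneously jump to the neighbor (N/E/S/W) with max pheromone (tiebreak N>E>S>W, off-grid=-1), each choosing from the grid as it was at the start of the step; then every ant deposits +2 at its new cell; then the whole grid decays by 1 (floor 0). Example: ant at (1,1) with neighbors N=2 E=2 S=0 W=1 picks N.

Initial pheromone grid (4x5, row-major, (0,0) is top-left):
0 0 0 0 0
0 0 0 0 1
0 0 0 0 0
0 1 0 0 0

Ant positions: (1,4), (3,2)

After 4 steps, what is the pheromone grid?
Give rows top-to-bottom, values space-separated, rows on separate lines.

After step 1: ants at (0,4),(3,1)
  0 0 0 0 1
  0 0 0 0 0
  0 0 0 0 0
  0 2 0 0 0
After step 2: ants at (1,4),(2,1)
  0 0 0 0 0
  0 0 0 0 1
  0 1 0 0 0
  0 1 0 0 0
After step 3: ants at (0,4),(3,1)
  0 0 0 0 1
  0 0 0 0 0
  0 0 0 0 0
  0 2 0 0 0
After step 4: ants at (1,4),(2,1)
  0 0 0 0 0
  0 0 0 0 1
  0 1 0 0 0
  0 1 0 0 0

0 0 0 0 0
0 0 0 0 1
0 1 0 0 0
0 1 0 0 0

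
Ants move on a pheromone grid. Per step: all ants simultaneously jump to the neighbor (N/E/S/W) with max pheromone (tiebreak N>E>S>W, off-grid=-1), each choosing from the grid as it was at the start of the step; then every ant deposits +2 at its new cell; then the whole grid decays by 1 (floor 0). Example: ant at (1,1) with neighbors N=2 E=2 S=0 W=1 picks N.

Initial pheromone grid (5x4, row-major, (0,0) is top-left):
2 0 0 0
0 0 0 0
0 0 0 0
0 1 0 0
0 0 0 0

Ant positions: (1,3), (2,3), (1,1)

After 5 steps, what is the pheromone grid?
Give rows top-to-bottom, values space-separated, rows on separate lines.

After step 1: ants at (0,3),(1,3),(0,1)
  1 1 0 1
  0 0 0 1
  0 0 0 0
  0 0 0 0
  0 0 0 0
After step 2: ants at (1,3),(0,3),(0,0)
  2 0 0 2
  0 0 0 2
  0 0 0 0
  0 0 0 0
  0 0 0 0
After step 3: ants at (0,3),(1,3),(0,1)
  1 1 0 3
  0 0 0 3
  0 0 0 0
  0 0 0 0
  0 0 0 0
After step 4: ants at (1,3),(0,3),(0,0)
  2 0 0 4
  0 0 0 4
  0 0 0 0
  0 0 0 0
  0 0 0 0
After step 5: ants at (0,3),(1,3),(0,1)
  1 1 0 5
  0 0 0 5
  0 0 0 0
  0 0 0 0
  0 0 0 0

1 1 0 5
0 0 0 5
0 0 0 0
0 0 0 0
0 0 0 0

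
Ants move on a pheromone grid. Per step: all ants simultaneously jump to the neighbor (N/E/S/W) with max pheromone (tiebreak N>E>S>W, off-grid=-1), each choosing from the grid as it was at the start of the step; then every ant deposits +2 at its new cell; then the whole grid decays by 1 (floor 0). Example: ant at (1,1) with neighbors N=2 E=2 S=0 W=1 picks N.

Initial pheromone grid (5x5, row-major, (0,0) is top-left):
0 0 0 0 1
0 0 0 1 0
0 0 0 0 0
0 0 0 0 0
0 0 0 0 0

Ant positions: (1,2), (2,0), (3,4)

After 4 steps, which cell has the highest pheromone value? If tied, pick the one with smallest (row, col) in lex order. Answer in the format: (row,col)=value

Step 1: ant0:(1,2)->E->(1,3) | ant1:(2,0)->N->(1,0) | ant2:(3,4)->N->(2,4)
  grid max=2 at (1,3)
Step 2: ant0:(1,3)->N->(0,3) | ant1:(1,0)->N->(0,0) | ant2:(2,4)->N->(1,4)
  grid max=1 at (0,0)
Step 3: ant0:(0,3)->S->(1,3) | ant1:(0,0)->E->(0,1) | ant2:(1,4)->W->(1,3)
  grid max=4 at (1,3)
Step 4: ant0:(1,3)->N->(0,3) | ant1:(0,1)->E->(0,2) | ant2:(1,3)->N->(0,3)
  grid max=3 at (0,3)
Final grid:
  0 0 1 3 0
  0 0 0 3 0
  0 0 0 0 0
  0 0 0 0 0
  0 0 0 0 0
Max pheromone 3 at (0,3)

Answer: (0,3)=3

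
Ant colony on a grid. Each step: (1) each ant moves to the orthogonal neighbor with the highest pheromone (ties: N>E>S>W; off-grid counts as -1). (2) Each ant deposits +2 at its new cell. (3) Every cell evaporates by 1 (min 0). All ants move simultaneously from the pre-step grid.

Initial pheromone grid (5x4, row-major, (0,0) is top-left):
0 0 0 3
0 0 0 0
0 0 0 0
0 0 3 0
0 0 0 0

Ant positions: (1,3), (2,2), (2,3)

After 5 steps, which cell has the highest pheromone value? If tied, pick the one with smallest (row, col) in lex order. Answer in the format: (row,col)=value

Step 1: ant0:(1,3)->N->(0,3) | ant1:(2,2)->S->(3,2) | ant2:(2,3)->N->(1,3)
  grid max=4 at (0,3)
Step 2: ant0:(0,3)->S->(1,3) | ant1:(3,2)->N->(2,2) | ant2:(1,3)->N->(0,3)
  grid max=5 at (0,3)
Step 3: ant0:(1,3)->N->(0,3) | ant1:(2,2)->S->(3,2) | ant2:(0,3)->S->(1,3)
  grid max=6 at (0,3)
Step 4: ant0:(0,3)->S->(1,3) | ant1:(3,2)->N->(2,2) | ant2:(1,3)->N->(0,3)
  grid max=7 at (0,3)
Step 5: ant0:(1,3)->N->(0,3) | ant1:(2,2)->S->(3,2) | ant2:(0,3)->S->(1,3)
  grid max=8 at (0,3)
Final grid:
  0 0 0 8
  0 0 0 5
  0 0 0 0
  0 0 4 0
  0 0 0 0
Max pheromone 8 at (0,3)

Answer: (0,3)=8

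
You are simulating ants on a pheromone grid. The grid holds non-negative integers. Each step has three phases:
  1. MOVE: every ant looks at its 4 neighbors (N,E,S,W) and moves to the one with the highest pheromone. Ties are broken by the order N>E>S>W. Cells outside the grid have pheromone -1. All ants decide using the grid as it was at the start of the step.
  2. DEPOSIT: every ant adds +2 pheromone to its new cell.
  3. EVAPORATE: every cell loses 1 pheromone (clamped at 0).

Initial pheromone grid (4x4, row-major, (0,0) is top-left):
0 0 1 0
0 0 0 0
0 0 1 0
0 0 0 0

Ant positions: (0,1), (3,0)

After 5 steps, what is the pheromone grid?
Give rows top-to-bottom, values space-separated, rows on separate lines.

After step 1: ants at (0,2),(2,0)
  0 0 2 0
  0 0 0 0
  1 0 0 0
  0 0 0 0
After step 2: ants at (0,3),(1,0)
  0 0 1 1
  1 0 0 0
  0 0 0 0
  0 0 0 0
After step 3: ants at (0,2),(0,0)
  1 0 2 0
  0 0 0 0
  0 0 0 0
  0 0 0 0
After step 4: ants at (0,3),(0,1)
  0 1 1 1
  0 0 0 0
  0 0 0 0
  0 0 0 0
After step 5: ants at (0,2),(0,2)
  0 0 4 0
  0 0 0 0
  0 0 0 0
  0 0 0 0

0 0 4 0
0 0 0 0
0 0 0 0
0 0 0 0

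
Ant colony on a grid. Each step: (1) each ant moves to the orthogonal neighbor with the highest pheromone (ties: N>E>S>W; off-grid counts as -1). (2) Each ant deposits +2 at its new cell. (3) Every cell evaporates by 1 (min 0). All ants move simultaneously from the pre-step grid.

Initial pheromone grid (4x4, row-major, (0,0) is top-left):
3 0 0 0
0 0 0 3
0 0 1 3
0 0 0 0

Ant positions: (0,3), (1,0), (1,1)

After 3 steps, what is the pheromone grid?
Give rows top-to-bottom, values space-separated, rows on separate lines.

After step 1: ants at (1,3),(0,0),(0,1)
  4 1 0 0
  0 0 0 4
  0 0 0 2
  0 0 0 0
After step 2: ants at (2,3),(0,1),(0,0)
  5 2 0 0
  0 0 0 3
  0 0 0 3
  0 0 0 0
After step 3: ants at (1,3),(0,0),(0,1)
  6 3 0 0
  0 0 0 4
  0 0 0 2
  0 0 0 0

6 3 0 0
0 0 0 4
0 0 0 2
0 0 0 0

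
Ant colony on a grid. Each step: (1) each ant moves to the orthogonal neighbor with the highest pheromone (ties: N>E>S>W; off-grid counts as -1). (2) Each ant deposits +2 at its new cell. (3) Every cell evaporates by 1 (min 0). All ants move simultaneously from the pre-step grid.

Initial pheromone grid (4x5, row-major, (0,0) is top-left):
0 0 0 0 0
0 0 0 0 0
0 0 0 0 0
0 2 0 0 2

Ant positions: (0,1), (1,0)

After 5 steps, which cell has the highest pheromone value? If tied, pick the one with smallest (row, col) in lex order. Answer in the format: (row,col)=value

Step 1: ant0:(0,1)->E->(0,2) | ant1:(1,0)->N->(0,0)
  grid max=1 at (0,0)
Step 2: ant0:(0,2)->E->(0,3) | ant1:(0,0)->E->(0,1)
  grid max=1 at (0,1)
Step 3: ant0:(0,3)->E->(0,4) | ant1:(0,1)->E->(0,2)
  grid max=1 at (0,2)
Step 4: ant0:(0,4)->S->(1,4) | ant1:(0,2)->E->(0,3)
  grid max=1 at (0,3)
Step 5: ant0:(1,4)->N->(0,4) | ant1:(0,3)->E->(0,4)
  grid max=3 at (0,4)
Final grid:
  0 0 0 0 3
  0 0 0 0 0
  0 0 0 0 0
  0 0 0 0 0
Max pheromone 3 at (0,4)

Answer: (0,4)=3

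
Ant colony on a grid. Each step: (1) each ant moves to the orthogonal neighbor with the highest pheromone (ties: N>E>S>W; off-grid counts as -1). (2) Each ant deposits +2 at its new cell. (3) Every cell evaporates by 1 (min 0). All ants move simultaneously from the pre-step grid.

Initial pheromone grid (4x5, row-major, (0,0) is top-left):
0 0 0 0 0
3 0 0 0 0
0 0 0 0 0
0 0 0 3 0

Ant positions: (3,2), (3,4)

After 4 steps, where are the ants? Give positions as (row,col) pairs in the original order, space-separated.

Step 1: ant0:(3,2)->E->(3,3) | ant1:(3,4)->W->(3,3)
  grid max=6 at (3,3)
Step 2: ant0:(3,3)->N->(2,3) | ant1:(3,3)->N->(2,3)
  grid max=5 at (3,3)
Step 3: ant0:(2,3)->S->(3,3) | ant1:(2,3)->S->(3,3)
  grid max=8 at (3,3)
Step 4: ant0:(3,3)->N->(2,3) | ant1:(3,3)->N->(2,3)
  grid max=7 at (3,3)

(2,3) (2,3)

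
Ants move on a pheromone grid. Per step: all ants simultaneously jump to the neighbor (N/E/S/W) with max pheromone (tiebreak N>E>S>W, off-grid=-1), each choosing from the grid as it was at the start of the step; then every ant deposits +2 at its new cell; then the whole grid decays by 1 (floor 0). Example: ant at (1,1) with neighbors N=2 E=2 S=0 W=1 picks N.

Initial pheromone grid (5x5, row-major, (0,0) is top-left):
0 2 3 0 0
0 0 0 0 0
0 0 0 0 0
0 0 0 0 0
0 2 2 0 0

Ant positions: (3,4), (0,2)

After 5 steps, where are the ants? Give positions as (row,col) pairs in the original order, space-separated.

Step 1: ant0:(3,4)->N->(2,4) | ant1:(0,2)->W->(0,1)
  grid max=3 at (0,1)
Step 2: ant0:(2,4)->N->(1,4) | ant1:(0,1)->E->(0,2)
  grid max=3 at (0,2)
Step 3: ant0:(1,4)->N->(0,4) | ant1:(0,2)->W->(0,1)
  grid max=3 at (0,1)
Step 4: ant0:(0,4)->S->(1,4) | ant1:(0,1)->E->(0,2)
  grid max=3 at (0,2)
Step 5: ant0:(1,4)->N->(0,4) | ant1:(0,2)->W->(0,1)
  grid max=3 at (0,1)

(0,4) (0,1)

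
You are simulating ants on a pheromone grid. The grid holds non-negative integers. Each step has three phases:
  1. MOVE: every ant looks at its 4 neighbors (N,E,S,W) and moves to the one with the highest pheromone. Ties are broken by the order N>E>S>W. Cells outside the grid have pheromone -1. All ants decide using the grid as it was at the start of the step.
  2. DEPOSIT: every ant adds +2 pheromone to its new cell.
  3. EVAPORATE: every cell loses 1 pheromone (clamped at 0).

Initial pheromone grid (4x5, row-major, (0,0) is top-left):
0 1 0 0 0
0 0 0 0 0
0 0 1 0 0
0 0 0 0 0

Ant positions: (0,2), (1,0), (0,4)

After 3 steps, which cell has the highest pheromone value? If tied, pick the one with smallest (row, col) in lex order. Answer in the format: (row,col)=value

Step 1: ant0:(0,2)->W->(0,1) | ant1:(1,0)->N->(0,0) | ant2:(0,4)->S->(1,4)
  grid max=2 at (0,1)
Step 2: ant0:(0,1)->W->(0,0) | ant1:(0,0)->E->(0,1) | ant2:(1,4)->N->(0,4)
  grid max=3 at (0,1)
Step 3: ant0:(0,0)->E->(0,1) | ant1:(0,1)->W->(0,0) | ant2:(0,4)->S->(1,4)
  grid max=4 at (0,1)
Final grid:
  3 4 0 0 0
  0 0 0 0 1
  0 0 0 0 0
  0 0 0 0 0
Max pheromone 4 at (0,1)

Answer: (0,1)=4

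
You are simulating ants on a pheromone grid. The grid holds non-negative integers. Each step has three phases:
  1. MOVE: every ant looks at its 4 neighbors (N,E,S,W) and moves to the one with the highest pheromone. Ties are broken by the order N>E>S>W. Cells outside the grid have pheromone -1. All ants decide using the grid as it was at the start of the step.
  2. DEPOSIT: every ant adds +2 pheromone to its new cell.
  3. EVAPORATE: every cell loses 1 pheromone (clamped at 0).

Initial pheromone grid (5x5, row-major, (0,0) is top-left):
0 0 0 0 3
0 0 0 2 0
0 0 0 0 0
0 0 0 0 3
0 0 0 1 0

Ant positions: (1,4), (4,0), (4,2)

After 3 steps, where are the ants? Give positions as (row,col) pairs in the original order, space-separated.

Step 1: ant0:(1,4)->N->(0,4) | ant1:(4,0)->N->(3,0) | ant2:(4,2)->E->(4,3)
  grid max=4 at (0,4)
Step 2: ant0:(0,4)->S->(1,4) | ant1:(3,0)->N->(2,0) | ant2:(4,3)->N->(3,3)
  grid max=3 at (0,4)
Step 3: ant0:(1,4)->N->(0,4) | ant1:(2,0)->N->(1,0) | ant2:(3,3)->E->(3,4)
  grid max=4 at (0,4)

(0,4) (1,0) (3,4)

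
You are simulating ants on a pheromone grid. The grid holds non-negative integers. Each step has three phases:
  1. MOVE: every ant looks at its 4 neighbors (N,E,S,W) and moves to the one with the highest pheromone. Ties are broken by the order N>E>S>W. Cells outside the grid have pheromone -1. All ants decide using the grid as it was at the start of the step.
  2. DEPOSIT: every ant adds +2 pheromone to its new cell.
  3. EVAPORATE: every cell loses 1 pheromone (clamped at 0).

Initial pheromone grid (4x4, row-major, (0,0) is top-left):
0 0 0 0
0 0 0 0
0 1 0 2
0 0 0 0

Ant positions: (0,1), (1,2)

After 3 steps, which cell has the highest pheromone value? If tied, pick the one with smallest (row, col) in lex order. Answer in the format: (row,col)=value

Answer: (0,2)=5

Derivation:
Step 1: ant0:(0,1)->E->(0,2) | ant1:(1,2)->N->(0,2)
  grid max=3 at (0,2)
Step 2: ant0:(0,2)->E->(0,3) | ant1:(0,2)->E->(0,3)
  grid max=3 at (0,3)
Step 3: ant0:(0,3)->W->(0,2) | ant1:(0,3)->W->(0,2)
  grid max=5 at (0,2)
Final grid:
  0 0 5 2
  0 0 0 0
  0 0 0 0
  0 0 0 0
Max pheromone 5 at (0,2)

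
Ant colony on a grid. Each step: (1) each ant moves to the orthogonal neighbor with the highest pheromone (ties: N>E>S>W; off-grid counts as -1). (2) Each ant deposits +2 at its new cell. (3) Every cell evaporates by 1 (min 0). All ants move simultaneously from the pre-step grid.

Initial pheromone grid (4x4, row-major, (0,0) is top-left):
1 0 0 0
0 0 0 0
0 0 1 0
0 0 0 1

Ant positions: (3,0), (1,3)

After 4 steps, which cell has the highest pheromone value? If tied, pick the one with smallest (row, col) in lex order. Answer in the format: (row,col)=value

Step 1: ant0:(3,0)->N->(2,0) | ant1:(1,3)->N->(0,3)
  grid max=1 at (0,3)
Step 2: ant0:(2,0)->N->(1,0) | ant1:(0,3)->S->(1,3)
  grid max=1 at (1,0)
Step 3: ant0:(1,0)->N->(0,0) | ant1:(1,3)->N->(0,3)
  grid max=1 at (0,0)
Step 4: ant0:(0,0)->E->(0,1) | ant1:(0,3)->S->(1,3)
  grid max=1 at (0,1)
Final grid:
  0 1 0 0
  0 0 0 1
  0 0 0 0
  0 0 0 0
Max pheromone 1 at (0,1)

Answer: (0,1)=1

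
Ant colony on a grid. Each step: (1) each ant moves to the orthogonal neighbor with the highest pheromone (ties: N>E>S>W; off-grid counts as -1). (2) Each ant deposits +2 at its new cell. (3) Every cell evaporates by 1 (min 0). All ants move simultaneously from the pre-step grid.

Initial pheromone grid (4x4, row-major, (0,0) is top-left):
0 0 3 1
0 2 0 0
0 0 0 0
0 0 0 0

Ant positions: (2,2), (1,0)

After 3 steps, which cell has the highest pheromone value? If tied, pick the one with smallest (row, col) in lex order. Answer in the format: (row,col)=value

Answer: (1,1)=5

Derivation:
Step 1: ant0:(2,2)->N->(1,2) | ant1:(1,0)->E->(1,1)
  grid max=3 at (1,1)
Step 2: ant0:(1,2)->W->(1,1) | ant1:(1,1)->E->(1,2)
  grid max=4 at (1,1)
Step 3: ant0:(1,1)->E->(1,2) | ant1:(1,2)->W->(1,1)
  grid max=5 at (1,1)
Final grid:
  0 0 0 0
  0 5 3 0
  0 0 0 0
  0 0 0 0
Max pheromone 5 at (1,1)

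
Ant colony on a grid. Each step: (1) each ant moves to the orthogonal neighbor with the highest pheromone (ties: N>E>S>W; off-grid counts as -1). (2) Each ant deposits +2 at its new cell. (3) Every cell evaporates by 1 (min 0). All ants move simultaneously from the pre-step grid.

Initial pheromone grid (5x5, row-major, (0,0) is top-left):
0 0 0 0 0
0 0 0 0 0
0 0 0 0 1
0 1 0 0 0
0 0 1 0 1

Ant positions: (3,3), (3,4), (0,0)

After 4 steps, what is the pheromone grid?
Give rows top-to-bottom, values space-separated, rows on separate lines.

After step 1: ants at (2,3),(2,4),(0,1)
  0 1 0 0 0
  0 0 0 0 0
  0 0 0 1 2
  0 0 0 0 0
  0 0 0 0 0
After step 2: ants at (2,4),(2,3),(0,2)
  0 0 1 0 0
  0 0 0 0 0
  0 0 0 2 3
  0 0 0 0 0
  0 0 0 0 0
After step 3: ants at (2,3),(2,4),(0,3)
  0 0 0 1 0
  0 0 0 0 0
  0 0 0 3 4
  0 0 0 0 0
  0 0 0 0 0
After step 4: ants at (2,4),(2,3),(0,4)
  0 0 0 0 1
  0 0 0 0 0
  0 0 0 4 5
  0 0 0 0 0
  0 0 0 0 0

0 0 0 0 1
0 0 0 0 0
0 0 0 4 5
0 0 0 0 0
0 0 0 0 0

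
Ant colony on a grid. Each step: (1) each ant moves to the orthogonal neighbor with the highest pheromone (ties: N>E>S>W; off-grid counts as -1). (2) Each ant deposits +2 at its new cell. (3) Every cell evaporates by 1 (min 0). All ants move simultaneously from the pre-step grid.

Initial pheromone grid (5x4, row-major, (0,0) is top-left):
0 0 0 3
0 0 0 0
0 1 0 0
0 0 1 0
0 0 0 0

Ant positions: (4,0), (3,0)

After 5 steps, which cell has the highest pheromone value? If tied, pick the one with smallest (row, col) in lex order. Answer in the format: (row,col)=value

Step 1: ant0:(4,0)->N->(3,0) | ant1:(3,0)->N->(2,0)
  grid max=2 at (0,3)
Step 2: ant0:(3,0)->N->(2,0) | ant1:(2,0)->S->(3,0)
  grid max=2 at (2,0)
Step 3: ant0:(2,0)->S->(3,0) | ant1:(3,0)->N->(2,0)
  grid max=3 at (2,0)
Step 4: ant0:(3,0)->N->(2,0) | ant1:(2,0)->S->(3,0)
  grid max=4 at (2,0)
Step 5: ant0:(2,0)->S->(3,0) | ant1:(3,0)->N->(2,0)
  grid max=5 at (2,0)
Final grid:
  0 0 0 0
  0 0 0 0
  5 0 0 0
  5 0 0 0
  0 0 0 0
Max pheromone 5 at (2,0)

Answer: (2,0)=5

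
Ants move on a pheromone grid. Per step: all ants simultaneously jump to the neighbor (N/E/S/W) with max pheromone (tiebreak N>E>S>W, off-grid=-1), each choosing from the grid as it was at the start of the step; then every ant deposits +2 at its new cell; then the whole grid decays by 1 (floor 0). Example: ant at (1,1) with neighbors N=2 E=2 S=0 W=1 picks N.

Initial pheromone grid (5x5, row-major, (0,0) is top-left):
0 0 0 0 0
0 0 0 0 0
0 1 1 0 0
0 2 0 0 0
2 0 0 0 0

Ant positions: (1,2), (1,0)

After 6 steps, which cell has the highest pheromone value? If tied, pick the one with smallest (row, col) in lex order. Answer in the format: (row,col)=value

Step 1: ant0:(1,2)->S->(2,2) | ant1:(1,0)->N->(0,0)
  grid max=2 at (2,2)
Step 2: ant0:(2,2)->N->(1,2) | ant1:(0,0)->E->(0,1)
  grid max=1 at (0,1)
Step 3: ant0:(1,2)->S->(2,2) | ant1:(0,1)->E->(0,2)
  grid max=2 at (2,2)
Step 4: ant0:(2,2)->N->(1,2) | ant1:(0,2)->E->(0,3)
  grid max=1 at (0,3)
Step 5: ant0:(1,2)->S->(2,2) | ant1:(0,3)->E->(0,4)
  grid max=2 at (2,2)
Step 6: ant0:(2,2)->N->(1,2) | ant1:(0,4)->S->(1,4)
  grid max=1 at (1,2)
Final grid:
  0 0 0 0 0
  0 0 1 0 1
  0 0 1 0 0
  0 0 0 0 0
  0 0 0 0 0
Max pheromone 1 at (1,2)

Answer: (1,2)=1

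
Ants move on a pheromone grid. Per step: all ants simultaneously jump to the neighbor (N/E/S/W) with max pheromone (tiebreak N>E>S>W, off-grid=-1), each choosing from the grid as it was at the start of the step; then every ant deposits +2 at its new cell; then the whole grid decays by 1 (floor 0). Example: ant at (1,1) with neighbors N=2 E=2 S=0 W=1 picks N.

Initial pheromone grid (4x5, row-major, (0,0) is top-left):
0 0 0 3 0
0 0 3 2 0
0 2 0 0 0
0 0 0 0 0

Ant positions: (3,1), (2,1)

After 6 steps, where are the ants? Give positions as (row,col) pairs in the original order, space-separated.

Step 1: ant0:(3,1)->N->(2,1) | ant1:(2,1)->N->(1,1)
  grid max=3 at (2,1)
Step 2: ant0:(2,1)->N->(1,1) | ant1:(1,1)->S->(2,1)
  grid max=4 at (2,1)
Step 3: ant0:(1,1)->S->(2,1) | ant1:(2,1)->N->(1,1)
  grid max=5 at (2,1)
Step 4: ant0:(2,1)->N->(1,1) | ant1:(1,1)->S->(2,1)
  grid max=6 at (2,1)
Step 5: ant0:(1,1)->S->(2,1) | ant1:(2,1)->N->(1,1)
  grid max=7 at (2,1)
Step 6: ant0:(2,1)->N->(1,1) | ant1:(1,1)->S->(2,1)
  grid max=8 at (2,1)

(1,1) (2,1)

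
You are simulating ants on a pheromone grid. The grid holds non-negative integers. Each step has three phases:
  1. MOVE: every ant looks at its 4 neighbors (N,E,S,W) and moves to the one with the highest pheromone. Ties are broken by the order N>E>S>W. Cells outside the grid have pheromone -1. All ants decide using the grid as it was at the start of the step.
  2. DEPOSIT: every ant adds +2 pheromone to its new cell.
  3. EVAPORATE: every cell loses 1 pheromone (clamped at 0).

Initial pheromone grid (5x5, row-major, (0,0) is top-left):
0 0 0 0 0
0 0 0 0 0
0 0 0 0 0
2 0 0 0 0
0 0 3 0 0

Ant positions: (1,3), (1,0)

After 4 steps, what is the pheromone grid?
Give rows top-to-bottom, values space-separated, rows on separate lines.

After step 1: ants at (0,3),(0,0)
  1 0 0 1 0
  0 0 0 0 0
  0 0 0 0 0
  1 0 0 0 0
  0 0 2 0 0
After step 2: ants at (0,4),(0,1)
  0 1 0 0 1
  0 0 0 0 0
  0 0 0 0 0
  0 0 0 0 0
  0 0 1 0 0
After step 3: ants at (1,4),(0,2)
  0 0 1 0 0
  0 0 0 0 1
  0 0 0 0 0
  0 0 0 0 0
  0 0 0 0 0
After step 4: ants at (0,4),(0,3)
  0 0 0 1 1
  0 0 0 0 0
  0 0 0 0 0
  0 0 0 0 0
  0 0 0 0 0

0 0 0 1 1
0 0 0 0 0
0 0 0 0 0
0 0 0 0 0
0 0 0 0 0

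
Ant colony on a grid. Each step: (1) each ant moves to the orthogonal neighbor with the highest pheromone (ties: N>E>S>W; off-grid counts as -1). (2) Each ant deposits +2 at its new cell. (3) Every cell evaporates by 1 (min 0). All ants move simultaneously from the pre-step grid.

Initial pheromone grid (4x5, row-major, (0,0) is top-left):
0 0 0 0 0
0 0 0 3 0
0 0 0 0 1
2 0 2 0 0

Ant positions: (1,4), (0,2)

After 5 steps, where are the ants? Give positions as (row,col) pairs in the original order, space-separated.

Step 1: ant0:(1,4)->W->(1,3) | ant1:(0,2)->E->(0,3)
  grid max=4 at (1,3)
Step 2: ant0:(1,3)->N->(0,3) | ant1:(0,3)->S->(1,3)
  grid max=5 at (1,3)
Step 3: ant0:(0,3)->S->(1,3) | ant1:(1,3)->N->(0,3)
  grid max=6 at (1,3)
Step 4: ant0:(1,3)->N->(0,3) | ant1:(0,3)->S->(1,3)
  grid max=7 at (1,3)
Step 5: ant0:(0,3)->S->(1,3) | ant1:(1,3)->N->(0,3)
  grid max=8 at (1,3)

(1,3) (0,3)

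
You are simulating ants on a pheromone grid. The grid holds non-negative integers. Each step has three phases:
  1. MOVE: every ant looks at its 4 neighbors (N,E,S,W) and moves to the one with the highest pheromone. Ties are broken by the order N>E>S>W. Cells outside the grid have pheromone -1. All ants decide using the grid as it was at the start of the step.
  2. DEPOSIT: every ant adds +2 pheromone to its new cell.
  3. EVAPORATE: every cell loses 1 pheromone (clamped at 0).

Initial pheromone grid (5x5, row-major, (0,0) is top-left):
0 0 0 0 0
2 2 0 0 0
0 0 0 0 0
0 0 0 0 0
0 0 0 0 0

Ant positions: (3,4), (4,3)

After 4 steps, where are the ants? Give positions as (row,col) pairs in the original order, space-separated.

Step 1: ant0:(3,4)->N->(2,4) | ant1:(4,3)->N->(3,3)
  grid max=1 at (1,0)
Step 2: ant0:(2,4)->N->(1,4) | ant1:(3,3)->N->(2,3)
  grid max=1 at (1,4)
Step 3: ant0:(1,4)->N->(0,4) | ant1:(2,3)->N->(1,3)
  grid max=1 at (0,4)
Step 4: ant0:(0,4)->S->(1,4) | ant1:(1,3)->N->(0,3)
  grid max=1 at (0,3)

(1,4) (0,3)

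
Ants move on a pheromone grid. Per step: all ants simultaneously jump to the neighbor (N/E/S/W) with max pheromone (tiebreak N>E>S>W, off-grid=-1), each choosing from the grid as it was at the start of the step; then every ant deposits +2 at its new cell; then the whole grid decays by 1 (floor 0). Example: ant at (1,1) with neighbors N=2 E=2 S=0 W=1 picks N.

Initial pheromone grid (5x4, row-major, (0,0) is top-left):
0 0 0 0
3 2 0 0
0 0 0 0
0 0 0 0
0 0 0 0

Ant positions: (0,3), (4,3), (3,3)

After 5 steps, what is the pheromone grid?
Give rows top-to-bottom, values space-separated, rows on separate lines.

After step 1: ants at (1,3),(3,3),(2,3)
  0 0 0 0
  2 1 0 1
  0 0 0 1
  0 0 0 1
  0 0 0 0
After step 2: ants at (2,3),(2,3),(1,3)
  0 0 0 0
  1 0 0 2
  0 0 0 4
  0 0 0 0
  0 0 0 0
After step 3: ants at (1,3),(1,3),(2,3)
  0 0 0 0
  0 0 0 5
  0 0 0 5
  0 0 0 0
  0 0 0 0
After step 4: ants at (2,3),(2,3),(1,3)
  0 0 0 0
  0 0 0 6
  0 0 0 8
  0 0 0 0
  0 0 0 0
After step 5: ants at (1,3),(1,3),(2,3)
  0 0 0 0
  0 0 0 9
  0 0 0 9
  0 0 0 0
  0 0 0 0

0 0 0 0
0 0 0 9
0 0 0 9
0 0 0 0
0 0 0 0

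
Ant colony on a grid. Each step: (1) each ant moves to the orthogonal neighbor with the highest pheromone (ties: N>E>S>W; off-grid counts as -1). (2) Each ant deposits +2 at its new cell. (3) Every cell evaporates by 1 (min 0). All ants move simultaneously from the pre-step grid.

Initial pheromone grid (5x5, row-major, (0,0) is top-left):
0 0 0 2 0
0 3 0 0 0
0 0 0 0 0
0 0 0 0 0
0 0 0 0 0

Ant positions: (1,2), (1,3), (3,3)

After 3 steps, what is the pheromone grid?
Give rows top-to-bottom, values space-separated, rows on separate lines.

After step 1: ants at (1,1),(0,3),(2,3)
  0 0 0 3 0
  0 4 0 0 0
  0 0 0 1 0
  0 0 0 0 0
  0 0 0 0 0
After step 2: ants at (0,1),(0,4),(1,3)
  0 1 0 2 1
  0 3 0 1 0
  0 0 0 0 0
  0 0 0 0 0
  0 0 0 0 0
After step 3: ants at (1,1),(0,3),(0,3)
  0 0 0 5 0
  0 4 0 0 0
  0 0 0 0 0
  0 0 0 0 0
  0 0 0 0 0

0 0 0 5 0
0 4 0 0 0
0 0 0 0 0
0 0 0 0 0
0 0 0 0 0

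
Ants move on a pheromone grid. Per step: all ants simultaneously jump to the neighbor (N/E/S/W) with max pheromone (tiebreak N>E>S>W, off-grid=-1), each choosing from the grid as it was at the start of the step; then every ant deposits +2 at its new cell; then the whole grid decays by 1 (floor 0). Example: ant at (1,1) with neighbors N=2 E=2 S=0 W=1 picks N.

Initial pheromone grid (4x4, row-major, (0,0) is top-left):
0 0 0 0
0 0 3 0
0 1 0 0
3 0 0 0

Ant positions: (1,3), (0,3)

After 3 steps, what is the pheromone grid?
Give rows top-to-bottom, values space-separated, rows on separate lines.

After step 1: ants at (1,2),(1,3)
  0 0 0 0
  0 0 4 1
  0 0 0 0
  2 0 0 0
After step 2: ants at (1,3),(1,2)
  0 0 0 0
  0 0 5 2
  0 0 0 0
  1 0 0 0
After step 3: ants at (1,2),(1,3)
  0 0 0 0
  0 0 6 3
  0 0 0 0
  0 0 0 0

0 0 0 0
0 0 6 3
0 0 0 0
0 0 0 0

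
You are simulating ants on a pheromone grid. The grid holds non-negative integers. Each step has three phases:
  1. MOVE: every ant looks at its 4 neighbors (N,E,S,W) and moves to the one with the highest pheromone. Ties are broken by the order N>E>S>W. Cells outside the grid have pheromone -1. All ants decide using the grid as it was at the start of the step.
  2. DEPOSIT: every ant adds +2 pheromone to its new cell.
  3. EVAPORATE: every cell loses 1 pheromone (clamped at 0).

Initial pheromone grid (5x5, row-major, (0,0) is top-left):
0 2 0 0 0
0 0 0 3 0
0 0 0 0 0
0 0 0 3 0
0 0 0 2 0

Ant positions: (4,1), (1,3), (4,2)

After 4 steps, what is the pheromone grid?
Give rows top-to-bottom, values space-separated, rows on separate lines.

After step 1: ants at (3,1),(0,3),(4,3)
  0 1 0 1 0
  0 0 0 2 0
  0 0 0 0 0
  0 1 0 2 0
  0 0 0 3 0
After step 2: ants at (2,1),(1,3),(3,3)
  0 0 0 0 0
  0 0 0 3 0
  0 1 0 0 0
  0 0 0 3 0
  0 0 0 2 0
After step 3: ants at (1,1),(0,3),(4,3)
  0 0 0 1 0
  0 1 0 2 0
  0 0 0 0 0
  0 0 0 2 0
  0 0 0 3 0
After step 4: ants at (0,1),(1,3),(3,3)
  0 1 0 0 0
  0 0 0 3 0
  0 0 0 0 0
  0 0 0 3 0
  0 0 0 2 0

0 1 0 0 0
0 0 0 3 0
0 0 0 0 0
0 0 0 3 0
0 0 0 2 0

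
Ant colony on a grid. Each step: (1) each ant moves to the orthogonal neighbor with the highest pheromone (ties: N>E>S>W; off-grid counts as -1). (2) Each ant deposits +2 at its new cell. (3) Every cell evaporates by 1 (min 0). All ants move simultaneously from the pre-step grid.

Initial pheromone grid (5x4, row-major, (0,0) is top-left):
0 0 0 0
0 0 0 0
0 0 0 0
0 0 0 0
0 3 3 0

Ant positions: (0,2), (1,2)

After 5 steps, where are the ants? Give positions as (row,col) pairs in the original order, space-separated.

Step 1: ant0:(0,2)->E->(0,3) | ant1:(1,2)->N->(0,2)
  grid max=2 at (4,1)
Step 2: ant0:(0,3)->W->(0,2) | ant1:(0,2)->E->(0,3)
  grid max=2 at (0,2)
Step 3: ant0:(0,2)->E->(0,3) | ant1:(0,3)->W->(0,2)
  grid max=3 at (0,2)
Step 4: ant0:(0,3)->W->(0,2) | ant1:(0,2)->E->(0,3)
  grid max=4 at (0,2)
Step 5: ant0:(0,2)->E->(0,3) | ant1:(0,3)->W->(0,2)
  grid max=5 at (0,2)

(0,3) (0,2)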